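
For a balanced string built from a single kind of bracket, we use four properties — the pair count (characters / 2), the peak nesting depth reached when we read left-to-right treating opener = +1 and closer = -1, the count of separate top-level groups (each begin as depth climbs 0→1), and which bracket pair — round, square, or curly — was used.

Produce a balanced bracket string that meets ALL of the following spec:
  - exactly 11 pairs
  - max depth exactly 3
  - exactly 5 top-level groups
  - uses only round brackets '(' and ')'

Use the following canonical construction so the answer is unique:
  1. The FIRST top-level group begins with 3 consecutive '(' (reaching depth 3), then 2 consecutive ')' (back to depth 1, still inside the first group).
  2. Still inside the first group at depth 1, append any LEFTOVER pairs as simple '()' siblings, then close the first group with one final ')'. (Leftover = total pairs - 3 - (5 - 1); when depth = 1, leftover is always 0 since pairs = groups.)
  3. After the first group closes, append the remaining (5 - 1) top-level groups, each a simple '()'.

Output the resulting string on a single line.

Spec: pairs=11 depth=3 groups=5
Leftover pairs = 11 - 3 - (5-1) = 4
First group: deep chain of depth 3 + 4 sibling pairs
Remaining 4 groups: simple '()' each

Answer: ((())()()()())()()()()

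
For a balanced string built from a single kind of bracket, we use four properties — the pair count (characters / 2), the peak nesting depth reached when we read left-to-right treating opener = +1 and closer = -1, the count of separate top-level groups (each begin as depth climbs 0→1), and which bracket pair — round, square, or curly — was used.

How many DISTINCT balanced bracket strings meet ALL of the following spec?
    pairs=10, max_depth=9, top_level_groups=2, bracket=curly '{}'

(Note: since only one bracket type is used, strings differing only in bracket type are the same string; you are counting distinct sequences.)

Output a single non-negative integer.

Spec: pairs=10 depth=9 groups=2
Count(depth <= 9) = 4862
Count(depth <= 8) = 4860
Count(depth == 9) = 4862 - 4860 = 2

Answer: 2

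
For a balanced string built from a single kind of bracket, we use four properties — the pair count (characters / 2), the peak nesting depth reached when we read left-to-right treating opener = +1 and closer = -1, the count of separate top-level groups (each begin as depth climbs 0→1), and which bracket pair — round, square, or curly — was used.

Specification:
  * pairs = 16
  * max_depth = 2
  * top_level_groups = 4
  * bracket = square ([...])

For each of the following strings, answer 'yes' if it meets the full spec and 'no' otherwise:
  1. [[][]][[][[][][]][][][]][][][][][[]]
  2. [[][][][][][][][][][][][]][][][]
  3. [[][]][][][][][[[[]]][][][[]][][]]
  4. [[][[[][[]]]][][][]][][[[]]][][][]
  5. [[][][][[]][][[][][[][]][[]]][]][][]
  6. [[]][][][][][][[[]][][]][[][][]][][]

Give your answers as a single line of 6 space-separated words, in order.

String 1 '[[][]][[][[][][]][][][]][][][][][[]]': depth seq [1 2 1 2 1 0 1 2 1 2 3 2 3 2 3 2 1 2 1 2 1 2 1 0 1 0 1 0 1 0 1 0 1 2 1 0]
  -> pairs=18 depth=3 groups=7 -> no
String 2 '[[][][][][][][][][][][][]][][][]': depth seq [1 2 1 2 1 2 1 2 1 2 1 2 1 2 1 2 1 2 1 2 1 2 1 2 1 0 1 0 1 0 1 0]
  -> pairs=16 depth=2 groups=4 -> yes
String 3 '[[][]][][][][][[[[]]][][][[]][][]]': depth seq [1 2 1 2 1 0 1 0 1 0 1 0 1 0 1 2 3 4 3 2 1 2 1 2 1 2 3 2 1 2 1 2 1 0]
  -> pairs=17 depth=4 groups=6 -> no
String 4 '[[][[[][[]]]][][][]][][[[]]][][][]': depth seq [1 2 1 2 3 4 3 4 5 4 3 2 1 2 1 2 1 2 1 0 1 0 1 2 3 2 1 0 1 0 1 0 1 0]
  -> pairs=17 depth=5 groups=6 -> no
String 5 '[[][][][[]][][[][][[][]][[]]][]][][]': depth seq [1 2 1 2 1 2 1 2 3 2 1 2 1 2 3 2 3 2 3 4 3 4 3 2 3 4 3 2 1 2 1 0 1 0 1 0]
  -> pairs=18 depth=4 groups=3 -> no
String 6 '[[]][][][][][][[[]][][]][[][][]][][]': depth seq [1 2 1 0 1 0 1 0 1 0 1 0 1 0 1 2 3 2 1 2 1 2 1 0 1 2 1 2 1 2 1 0 1 0 1 0]
  -> pairs=18 depth=3 groups=10 -> no

Answer: no yes no no no no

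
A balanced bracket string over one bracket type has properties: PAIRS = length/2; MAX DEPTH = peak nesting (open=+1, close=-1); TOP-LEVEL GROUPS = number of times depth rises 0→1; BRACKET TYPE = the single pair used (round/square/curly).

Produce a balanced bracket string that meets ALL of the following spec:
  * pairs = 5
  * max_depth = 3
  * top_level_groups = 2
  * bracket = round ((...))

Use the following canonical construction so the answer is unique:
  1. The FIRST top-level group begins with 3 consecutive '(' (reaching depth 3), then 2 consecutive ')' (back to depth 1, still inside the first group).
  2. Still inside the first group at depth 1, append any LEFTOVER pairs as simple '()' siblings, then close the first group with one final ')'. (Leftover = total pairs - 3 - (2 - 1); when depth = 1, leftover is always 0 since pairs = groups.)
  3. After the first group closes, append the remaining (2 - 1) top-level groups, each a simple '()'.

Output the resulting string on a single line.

Spec: pairs=5 depth=3 groups=2
Leftover pairs = 5 - 3 - (2-1) = 1
First group: deep chain of depth 3 + 1 sibling pairs
Remaining 1 groups: simple '()' each

Answer: ((())())()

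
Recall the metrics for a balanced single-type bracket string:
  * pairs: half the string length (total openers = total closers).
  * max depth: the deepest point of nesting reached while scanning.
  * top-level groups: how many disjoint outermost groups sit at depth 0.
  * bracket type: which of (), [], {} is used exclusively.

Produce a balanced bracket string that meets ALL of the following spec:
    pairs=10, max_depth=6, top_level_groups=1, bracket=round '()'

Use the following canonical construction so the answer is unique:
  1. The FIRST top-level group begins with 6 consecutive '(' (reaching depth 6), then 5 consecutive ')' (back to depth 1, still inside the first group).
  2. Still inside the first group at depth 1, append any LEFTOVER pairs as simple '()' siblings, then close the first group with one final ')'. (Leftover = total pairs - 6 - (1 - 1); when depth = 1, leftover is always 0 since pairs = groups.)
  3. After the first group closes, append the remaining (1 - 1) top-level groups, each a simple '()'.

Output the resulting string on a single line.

Answer: (((((()))))()()()())

Derivation:
Spec: pairs=10 depth=6 groups=1
Leftover pairs = 10 - 6 - (1-1) = 4
First group: deep chain of depth 6 + 4 sibling pairs
Remaining 0 groups: simple '()' each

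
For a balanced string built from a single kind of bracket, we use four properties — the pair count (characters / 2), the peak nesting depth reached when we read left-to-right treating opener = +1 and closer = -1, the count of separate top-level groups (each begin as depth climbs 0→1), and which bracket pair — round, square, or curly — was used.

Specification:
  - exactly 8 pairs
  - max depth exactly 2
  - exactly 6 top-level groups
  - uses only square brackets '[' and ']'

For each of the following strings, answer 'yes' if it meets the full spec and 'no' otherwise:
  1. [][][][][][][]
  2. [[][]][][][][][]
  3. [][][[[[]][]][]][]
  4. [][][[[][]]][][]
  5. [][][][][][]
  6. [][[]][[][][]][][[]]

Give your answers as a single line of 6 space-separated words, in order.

String 1 '[][][][][][][]': depth seq [1 0 1 0 1 0 1 0 1 0 1 0 1 0]
  -> pairs=7 depth=1 groups=7 -> no
String 2 '[[][]][][][][][]': depth seq [1 2 1 2 1 0 1 0 1 0 1 0 1 0 1 0]
  -> pairs=8 depth=2 groups=6 -> yes
String 3 '[][][[[[]][]][]][]': depth seq [1 0 1 0 1 2 3 4 3 2 3 2 1 2 1 0 1 0]
  -> pairs=9 depth=4 groups=4 -> no
String 4 '[][][[[][]]][][]': depth seq [1 0 1 0 1 2 3 2 3 2 1 0 1 0 1 0]
  -> pairs=8 depth=3 groups=5 -> no
String 5 '[][][][][][]': depth seq [1 0 1 0 1 0 1 0 1 0 1 0]
  -> pairs=6 depth=1 groups=6 -> no
String 6 '[][[]][[][][]][][[]]': depth seq [1 0 1 2 1 0 1 2 1 2 1 2 1 0 1 0 1 2 1 0]
  -> pairs=10 depth=2 groups=5 -> no

Answer: no yes no no no no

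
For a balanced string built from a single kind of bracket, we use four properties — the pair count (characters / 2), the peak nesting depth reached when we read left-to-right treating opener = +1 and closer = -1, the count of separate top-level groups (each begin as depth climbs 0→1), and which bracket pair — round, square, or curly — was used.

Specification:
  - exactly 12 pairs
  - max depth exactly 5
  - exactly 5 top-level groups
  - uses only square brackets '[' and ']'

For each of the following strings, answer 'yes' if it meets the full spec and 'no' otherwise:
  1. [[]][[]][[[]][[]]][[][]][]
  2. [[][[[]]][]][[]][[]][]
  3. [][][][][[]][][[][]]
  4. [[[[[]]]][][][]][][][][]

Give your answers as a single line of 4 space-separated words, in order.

String 1 '[[]][[]][[[]][[]]][[][]][]': depth seq [1 2 1 0 1 2 1 0 1 2 3 2 1 2 3 2 1 0 1 2 1 2 1 0 1 0]
  -> pairs=13 depth=3 groups=5 -> no
String 2 '[[][[[]]][]][[]][[]][]': depth seq [1 2 1 2 3 4 3 2 1 2 1 0 1 2 1 0 1 2 1 0 1 0]
  -> pairs=11 depth=4 groups=4 -> no
String 3 '[][][][][[]][][[][]]': depth seq [1 0 1 0 1 0 1 0 1 2 1 0 1 0 1 2 1 2 1 0]
  -> pairs=10 depth=2 groups=7 -> no
String 4 '[[[[[]]]][][][]][][][][]': depth seq [1 2 3 4 5 4 3 2 1 2 1 2 1 2 1 0 1 0 1 0 1 0 1 0]
  -> pairs=12 depth=5 groups=5 -> yes

Answer: no no no yes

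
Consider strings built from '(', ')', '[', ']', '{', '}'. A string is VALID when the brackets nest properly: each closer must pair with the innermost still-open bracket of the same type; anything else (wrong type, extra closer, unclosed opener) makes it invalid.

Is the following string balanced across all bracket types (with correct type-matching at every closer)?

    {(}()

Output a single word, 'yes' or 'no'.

pos 0: push '{'; stack = {
pos 1: push '('; stack = {(
pos 2: saw closer '}' but top of stack is '(' (expected ')') → INVALID
Verdict: type mismatch at position 2: '}' closes '(' → no

Answer: no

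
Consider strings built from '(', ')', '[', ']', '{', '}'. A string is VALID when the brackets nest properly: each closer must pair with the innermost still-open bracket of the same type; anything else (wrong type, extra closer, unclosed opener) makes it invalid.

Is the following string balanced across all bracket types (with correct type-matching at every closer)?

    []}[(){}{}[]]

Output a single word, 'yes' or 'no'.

pos 0: push '['; stack = [
pos 1: ']' matches '['; pop; stack = (empty)
pos 2: saw closer '}' but stack is empty → INVALID
Verdict: unmatched closer '}' at position 2 → no

Answer: no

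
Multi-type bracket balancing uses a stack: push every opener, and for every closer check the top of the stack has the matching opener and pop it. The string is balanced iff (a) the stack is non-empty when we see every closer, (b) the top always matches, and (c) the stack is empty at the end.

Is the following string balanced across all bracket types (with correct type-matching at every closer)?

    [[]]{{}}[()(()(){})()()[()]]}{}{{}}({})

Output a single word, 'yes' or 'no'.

Answer: no

Derivation:
pos 0: push '['; stack = [
pos 1: push '['; stack = [[
pos 2: ']' matches '['; pop; stack = [
pos 3: ']' matches '['; pop; stack = (empty)
pos 4: push '{'; stack = {
pos 5: push '{'; stack = {{
pos 6: '}' matches '{'; pop; stack = {
pos 7: '}' matches '{'; pop; stack = (empty)
pos 8: push '['; stack = [
pos 9: push '('; stack = [(
pos 10: ')' matches '('; pop; stack = [
pos 11: push '('; stack = [(
pos 12: push '('; stack = [((
pos 13: ')' matches '('; pop; stack = [(
pos 14: push '('; stack = [((
pos 15: ')' matches '('; pop; stack = [(
pos 16: push '{'; stack = [({
pos 17: '}' matches '{'; pop; stack = [(
pos 18: ')' matches '('; pop; stack = [
pos 19: push '('; stack = [(
pos 20: ')' matches '('; pop; stack = [
pos 21: push '('; stack = [(
pos 22: ')' matches '('; pop; stack = [
pos 23: push '['; stack = [[
pos 24: push '('; stack = [[(
pos 25: ')' matches '('; pop; stack = [[
pos 26: ']' matches '['; pop; stack = [
pos 27: ']' matches '['; pop; stack = (empty)
pos 28: saw closer '}' but stack is empty → INVALID
Verdict: unmatched closer '}' at position 28 → no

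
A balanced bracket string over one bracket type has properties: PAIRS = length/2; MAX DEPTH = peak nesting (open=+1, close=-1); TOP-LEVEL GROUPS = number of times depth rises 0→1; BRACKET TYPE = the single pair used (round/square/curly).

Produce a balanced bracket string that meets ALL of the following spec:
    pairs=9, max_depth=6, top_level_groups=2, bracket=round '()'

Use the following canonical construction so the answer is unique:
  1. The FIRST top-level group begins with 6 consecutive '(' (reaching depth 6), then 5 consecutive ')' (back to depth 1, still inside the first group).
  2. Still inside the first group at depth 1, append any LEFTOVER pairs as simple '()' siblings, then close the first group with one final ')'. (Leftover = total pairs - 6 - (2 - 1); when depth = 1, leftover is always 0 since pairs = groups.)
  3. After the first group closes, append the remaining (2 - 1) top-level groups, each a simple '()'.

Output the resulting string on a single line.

Answer: (((((()))))()())()

Derivation:
Spec: pairs=9 depth=6 groups=2
Leftover pairs = 9 - 6 - (2-1) = 2
First group: deep chain of depth 6 + 2 sibling pairs
Remaining 1 groups: simple '()' each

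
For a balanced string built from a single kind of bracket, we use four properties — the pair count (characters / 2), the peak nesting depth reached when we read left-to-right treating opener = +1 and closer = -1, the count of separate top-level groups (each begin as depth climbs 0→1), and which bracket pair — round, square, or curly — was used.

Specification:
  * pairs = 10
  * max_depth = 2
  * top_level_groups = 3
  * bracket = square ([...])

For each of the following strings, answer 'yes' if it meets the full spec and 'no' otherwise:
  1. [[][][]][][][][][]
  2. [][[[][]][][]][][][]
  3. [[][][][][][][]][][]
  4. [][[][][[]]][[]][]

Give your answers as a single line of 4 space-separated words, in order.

Answer: no no yes no

Derivation:
String 1 '[[][][]][][][][][]': depth seq [1 2 1 2 1 2 1 0 1 0 1 0 1 0 1 0 1 0]
  -> pairs=9 depth=2 groups=6 -> no
String 2 '[][[[][]][][]][][][]': depth seq [1 0 1 2 3 2 3 2 1 2 1 2 1 0 1 0 1 0 1 0]
  -> pairs=10 depth=3 groups=5 -> no
String 3 '[[][][][][][][]][][]': depth seq [1 2 1 2 1 2 1 2 1 2 1 2 1 2 1 0 1 0 1 0]
  -> pairs=10 depth=2 groups=3 -> yes
String 4 '[][[][][[]]][[]][]': depth seq [1 0 1 2 1 2 1 2 3 2 1 0 1 2 1 0 1 0]
  -> pairs=9 depth=3 groups=4 -> no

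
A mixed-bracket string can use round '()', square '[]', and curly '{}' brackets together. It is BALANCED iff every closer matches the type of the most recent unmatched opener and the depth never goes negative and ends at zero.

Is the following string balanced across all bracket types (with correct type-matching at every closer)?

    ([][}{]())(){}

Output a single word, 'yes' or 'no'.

Answer: no

Derivation:
pos 0: push '('; stack = (
pos 1: push '['; stack = ([
pos 2: ']' matches '['; pop; stack = (
pos 3: push '['; stack = ([
pos 4: saw closer '}' but top of stack is '[' (expected ']') → INVALID
Verdict: type mismatch at position 4: '}' closes '[' → no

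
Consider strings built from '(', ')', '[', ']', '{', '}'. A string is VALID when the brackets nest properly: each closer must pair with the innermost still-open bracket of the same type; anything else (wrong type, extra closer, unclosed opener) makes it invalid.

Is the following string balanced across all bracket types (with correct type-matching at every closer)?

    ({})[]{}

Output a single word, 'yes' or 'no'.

pos 0: push '('; stack = (
pos 1: push '{'; stack = ({
pos 2: '}' matches '{'; pop; stack = (
pos 3: ')' matches '('; pop; stack = (empty)
pos 4: push '['; stack = [
pos 5: ']' matches '['; pop; stack = (empty)
pos 6: push '{'; stack = {
pos 7: '}' matches '{'; pop; stack = (empty)
end: stack empty → VALID
Verdict: properly nested → yes

Answer: yes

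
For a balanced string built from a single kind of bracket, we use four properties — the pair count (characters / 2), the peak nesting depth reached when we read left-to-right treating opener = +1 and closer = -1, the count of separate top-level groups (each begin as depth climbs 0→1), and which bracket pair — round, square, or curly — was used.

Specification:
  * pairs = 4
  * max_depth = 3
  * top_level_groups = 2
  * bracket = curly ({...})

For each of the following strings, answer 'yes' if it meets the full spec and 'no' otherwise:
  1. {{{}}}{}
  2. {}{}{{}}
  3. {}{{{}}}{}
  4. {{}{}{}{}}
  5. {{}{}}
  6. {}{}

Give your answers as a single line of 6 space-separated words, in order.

String 1 '{{{}}}{}': depth seq [1 2 3 2 1 0 1 0]
  -> pairs=4 depth=3 groups=2 -> yes
String 2 '{}{}{{}}': depth seq [1 0 1 0 1 2 1 0]
  -> pairs=4 depth=2 groups=3 -> no
String 3 '{}{{{}}}{}': depth seq [1 0 1 2 3 2 1 0 1 0]
  -> pairs=5 depth=3 groups=3 -> no
String 4 '{{}{}{}{}}': depth seq [1 2 1 2 1 2 1 2 1 0]
  -> pairs=5 depth=2 groups=1 -> no
String 5 '{{}{}}': depth seq [1 2 1 2 1 0]
  -> pairs=3 depth=2 groups=1 -> no
String 6 '{}{}': depth seq [1 0 1 0]
  -> pairs=2 depth=1 groups=2 -> no

Answer: yes no no no no no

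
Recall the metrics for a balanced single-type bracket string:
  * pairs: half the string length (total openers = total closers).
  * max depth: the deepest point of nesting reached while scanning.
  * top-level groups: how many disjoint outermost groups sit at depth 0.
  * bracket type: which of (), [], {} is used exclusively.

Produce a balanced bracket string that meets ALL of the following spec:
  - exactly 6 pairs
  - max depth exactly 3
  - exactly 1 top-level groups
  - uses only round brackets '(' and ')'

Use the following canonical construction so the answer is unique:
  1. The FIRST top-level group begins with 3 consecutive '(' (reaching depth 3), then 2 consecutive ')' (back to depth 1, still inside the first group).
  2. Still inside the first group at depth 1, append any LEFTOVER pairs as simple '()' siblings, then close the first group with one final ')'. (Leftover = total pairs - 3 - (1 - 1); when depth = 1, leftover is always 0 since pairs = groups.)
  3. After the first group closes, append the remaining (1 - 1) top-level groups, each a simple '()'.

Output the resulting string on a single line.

Spec: pairs=6 depth=3 groups=1
Leftover pairs = 6 - 3 - (1-1) = 3
First group: deep chain of depth 3 + 3 sibling pairs
Remaining 0 groups: simple '()' each

Answer: ((())()()())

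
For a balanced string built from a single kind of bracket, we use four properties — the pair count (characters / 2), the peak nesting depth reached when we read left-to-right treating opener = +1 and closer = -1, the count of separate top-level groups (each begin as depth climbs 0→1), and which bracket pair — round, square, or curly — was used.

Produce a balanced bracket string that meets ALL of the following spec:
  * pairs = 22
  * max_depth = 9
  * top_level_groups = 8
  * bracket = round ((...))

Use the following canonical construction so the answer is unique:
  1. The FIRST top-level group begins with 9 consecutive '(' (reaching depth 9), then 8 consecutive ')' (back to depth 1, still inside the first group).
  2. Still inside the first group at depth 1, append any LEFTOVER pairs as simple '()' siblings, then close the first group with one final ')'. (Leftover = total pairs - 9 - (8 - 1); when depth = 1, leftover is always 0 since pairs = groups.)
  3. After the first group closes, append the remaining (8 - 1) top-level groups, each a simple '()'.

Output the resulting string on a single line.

Spec: pairs=22 depth=9 groups=8
Leftover pairs = 22 - 9 - (8-1) = 6
First group: deep chain of depth 9 + 6 sibling pairs
Remaining 7 groups: simple '()' each

Answer: ((((((((())))))))()()()()()())()()()()()()()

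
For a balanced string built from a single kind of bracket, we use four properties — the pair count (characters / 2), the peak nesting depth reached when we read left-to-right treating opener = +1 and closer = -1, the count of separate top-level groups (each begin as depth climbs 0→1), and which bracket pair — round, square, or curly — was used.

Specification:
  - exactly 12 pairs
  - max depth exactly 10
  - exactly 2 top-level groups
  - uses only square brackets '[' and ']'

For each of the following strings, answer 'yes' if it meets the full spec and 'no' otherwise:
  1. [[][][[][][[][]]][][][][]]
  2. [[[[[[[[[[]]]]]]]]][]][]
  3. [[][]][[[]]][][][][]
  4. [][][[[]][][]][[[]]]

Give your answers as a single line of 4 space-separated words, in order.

Answer: no yes no no

Derivation:
String 1 '[[][][[][][[][]]][][][][]]': depth seq [1 2 1 2 1 2 3 2 3 2 3 4 3 4 3 2 1 2 1 2 1 2 1 2 1 0]
  -> pairs=13 depth=4 groups=1 -> no
String 2 '[[[[[[[[[[]]]]]]]]][]][]': depth seq [1 2 3 4 5 6 7 8 9 10 9 8 7 6 5 4 3 2 1 2 1 0 1 0]
  -> pairs=12 depth=10 groups=2 -> yes
String 3 '[[][]][[[]]][][][][]': depth seq [1 2 1 2 1 0 1 2 3 2 1 0 1 0 1 0 1 0 1 0]
  -> pairs=10 depth=3 groups=6 -> no
String 4 '[][][[[]][][]][[[]]]': depth seq [1 0 1 0 1 2 3 2 1 2 1 2 1 0 1 2 3 2 1 0]
  -> pairs=10 depth=3 groups=4 -> no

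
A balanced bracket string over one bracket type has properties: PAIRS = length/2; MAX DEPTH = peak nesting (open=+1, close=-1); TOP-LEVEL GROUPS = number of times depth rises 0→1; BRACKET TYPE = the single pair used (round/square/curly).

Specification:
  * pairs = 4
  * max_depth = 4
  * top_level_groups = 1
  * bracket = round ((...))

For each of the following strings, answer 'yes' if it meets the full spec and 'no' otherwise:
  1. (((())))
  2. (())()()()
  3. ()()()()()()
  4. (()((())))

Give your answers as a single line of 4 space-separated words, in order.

String 1 '(((())))': depth seq [1 2 3 4 3 2 1 0]
  -> pairs=4 depth=4 groups=1 -> yes
String 2 '(())()()()': depth seq [1 2 1 0 1 0 1 0 1 0]
  -> pairs=5 depth=2 groups=4 -> no
String 3 '()()()()()()': depth seq [1 0 1 0 1 0 1 0 1 0 1 0]
  -> pairs=6 depth=1 groups=6 -> no
String 4 '(()((())))': depth seq [1 2 1 2 3 4 3 2 1 0]
  -> pairs=5 depth=4 groups=1 -> no

Answer: yes no no no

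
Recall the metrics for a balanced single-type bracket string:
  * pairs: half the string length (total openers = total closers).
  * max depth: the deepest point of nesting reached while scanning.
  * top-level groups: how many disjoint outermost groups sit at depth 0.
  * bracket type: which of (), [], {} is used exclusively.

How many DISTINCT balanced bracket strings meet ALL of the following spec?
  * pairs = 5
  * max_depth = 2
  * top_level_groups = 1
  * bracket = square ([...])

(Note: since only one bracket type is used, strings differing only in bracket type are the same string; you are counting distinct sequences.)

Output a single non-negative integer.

Answer: 1

Derivation:
Spec: pairs=5 depth=2 groups=1
Count(depth <= 2) = 1
Count(depth <= 1) = 0
Count(depth == 2) = 1 - 0 = 1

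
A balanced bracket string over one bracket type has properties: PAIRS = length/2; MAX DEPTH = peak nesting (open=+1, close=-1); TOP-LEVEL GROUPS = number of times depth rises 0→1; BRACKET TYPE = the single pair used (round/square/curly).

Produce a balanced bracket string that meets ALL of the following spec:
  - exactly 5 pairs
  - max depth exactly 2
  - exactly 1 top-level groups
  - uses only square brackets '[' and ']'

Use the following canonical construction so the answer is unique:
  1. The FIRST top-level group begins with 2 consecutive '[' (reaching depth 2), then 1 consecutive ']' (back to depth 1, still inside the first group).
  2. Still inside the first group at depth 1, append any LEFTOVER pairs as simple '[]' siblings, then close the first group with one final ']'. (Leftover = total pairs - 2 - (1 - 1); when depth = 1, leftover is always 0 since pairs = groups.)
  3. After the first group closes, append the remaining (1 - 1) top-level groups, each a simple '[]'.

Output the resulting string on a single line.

Spec: pairs=5 depth=2 groups=1
Leftover pairs = 5 - 2 - (1-1) = 3
First group: deep chain of depth 2 + 3 sibling pairs
Remaining 0 groups: simple '[]' each

Answer: [[][][][]]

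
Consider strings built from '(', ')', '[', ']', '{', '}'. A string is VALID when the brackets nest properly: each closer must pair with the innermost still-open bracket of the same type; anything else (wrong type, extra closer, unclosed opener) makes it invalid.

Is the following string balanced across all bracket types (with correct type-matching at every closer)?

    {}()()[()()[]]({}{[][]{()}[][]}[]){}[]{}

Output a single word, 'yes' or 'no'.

pos 0: push '{'; stack = {
pos 1: '}' matches '{'; pop; stack = (empty)
pos 2: push '('; stack = (
pos 3: ')' matches '('; pop; stack = (empty)
pos 4: push '('; stack = (
pos 5: ')' matches '('; pop; stack = (empty)
pos 6: push '['; stack = [
pos 7: push '('; stack = [(
pos 8: ')' matches '('; pop; stack = [
pos 9: push '('; stack = [(
pos 10: ')' matches '('; pop; stack = [
pos 11: push '['; stack = [[
pos 12: ']' matches '['; pop; stack = [
pos 13: ']' matches '['; pop; stack = (empty)
pos 14: push '('; stack = (
pos 15: push '{'; stack = ({
pos 16: '}' matches '{'; pop; stack = (
pos 17: push '{'; stack = ({
pos 18: push '['; stack = ({[
pos 19: ']' matches '['; pop; stack = ({
pos 20: push '['; stack = ({[
pos 21: ']' matches '['; pop; stack = ({
pos 22: push '{'; stack = ({{
pos 23: push '('; stack = ({{(
pos 24: ')' matches '('; pop; stack = ({{
pos 25: '}' matches '{'; pop; stack = ({
pos 26: push '['; stack = ({[
pos 27: ']' matches '['; pop; stack = ({
pos 28: push '['; stack = ({[
pos 29: ']' matches '['; pop; stack = ({
pos 30: '}' matches '{'; pop; stack = (
pos 31: push '['; stack = ([
pos 32: ']' matches '['; pop; stack = (
pos 33: ')' matches '('; pop; stack = (empty)
pos 34: push '{'; stack = {
pos 35: '}' matches '{'; pop; stack = (empty)
pos 36: push '['; stack = [
pos 37: ']' matches '['; pop; stack = (empty)
pos 38: push '{'; stack = {
pos 39: '}' matches '{'; pop; stack = (empty)
end: stack empty → VALID
Verdict: properly nested → yes

Answer: yes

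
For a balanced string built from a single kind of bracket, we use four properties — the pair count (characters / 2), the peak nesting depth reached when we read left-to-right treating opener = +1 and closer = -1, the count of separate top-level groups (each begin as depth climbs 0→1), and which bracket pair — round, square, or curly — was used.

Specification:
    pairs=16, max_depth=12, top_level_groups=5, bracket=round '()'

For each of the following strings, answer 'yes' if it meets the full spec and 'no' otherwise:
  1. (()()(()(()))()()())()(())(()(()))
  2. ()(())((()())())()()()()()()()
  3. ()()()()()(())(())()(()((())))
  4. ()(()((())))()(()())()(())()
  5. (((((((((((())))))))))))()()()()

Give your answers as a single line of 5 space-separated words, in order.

String 1 '(()()(()(()))()()())()(())(()(()))': depth seq [1 2 1 2 1 2 3 2 3 4 3 2 1 2 1 2 1 2 1 0 1 0 1 2 1 0 1 2 1 2 3 2 1 0]
  -> pairs=17 depth=4 groups=4 -> no
String 2 '()(())((()())())()()()()()()()': depth seq [1 0 1 2 1 0 1 2 3 2 3 2 1 2 1 0 1 0 1 0 1 0 1 0 1 0 1 0 1 0]
  -> pairs=15 depth=3 groups=10 -> no
String 3 '()()()()()(())(())()(()((())))': depth seq [1 0 1 0 1 0 1 0 1 0 1 2 1 0 1 2 1 0 1 0 1 2 1 2 3 4 3 2 1 0]
  -> pairs=15 depth=4 groups=9 -> no
String 4 '()(()((())))()(()())()(())()': depth seq [1 0 1 2 1 2 3 4 3 2 1 0 1 0 1 2 1 2 1 0 1 0 1 2 1 0 1 0]
  -> pairs=14 depth=4 groups=7 -> no
String 5 '(((((((((((())))))))))))()()()()': depth seq [1 2 3 4 5 6 7 8 9 10 11 12 11 10 9 8 7 6 5 4 3 2 1 0 1 0 1 0 1 0 1 0]
  -> pairs=16 depth=12 groups=5 -> yes

Answer: no no no no yes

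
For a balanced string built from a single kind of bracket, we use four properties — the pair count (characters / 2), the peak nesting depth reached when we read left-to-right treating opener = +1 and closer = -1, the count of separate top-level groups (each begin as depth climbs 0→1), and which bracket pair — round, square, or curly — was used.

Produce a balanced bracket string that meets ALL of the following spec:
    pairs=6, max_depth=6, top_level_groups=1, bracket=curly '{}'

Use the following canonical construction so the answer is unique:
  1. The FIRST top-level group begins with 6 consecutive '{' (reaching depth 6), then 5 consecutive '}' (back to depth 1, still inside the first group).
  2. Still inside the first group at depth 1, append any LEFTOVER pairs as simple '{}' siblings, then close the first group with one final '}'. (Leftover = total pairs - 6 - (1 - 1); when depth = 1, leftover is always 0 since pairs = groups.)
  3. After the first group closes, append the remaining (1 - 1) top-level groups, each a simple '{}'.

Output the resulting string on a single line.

Answer: {{{{{{}}}}}}

Derivation:
Spec: pairs=6 depth=6 groups=1
Leftover pairs = 6 - 6 - (1-1) = 0
First group: deep chain of depth 6 + 0 sibling pairs
Remaining 0 groups: simple '{}' each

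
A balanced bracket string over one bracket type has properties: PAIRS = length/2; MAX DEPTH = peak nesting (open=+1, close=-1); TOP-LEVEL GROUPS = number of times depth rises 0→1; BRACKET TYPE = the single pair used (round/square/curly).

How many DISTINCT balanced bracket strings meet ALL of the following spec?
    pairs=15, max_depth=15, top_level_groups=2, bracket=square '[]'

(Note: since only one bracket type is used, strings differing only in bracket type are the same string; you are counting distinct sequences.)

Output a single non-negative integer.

Answer: 0

Derivation:
Spec: pairs=15 depth=15 groups=2
Count(depth <= 15) = 2674440
Count(depth <= 14) = 2674440
Count(depth == 15) = 2674440 - 2674440 = 0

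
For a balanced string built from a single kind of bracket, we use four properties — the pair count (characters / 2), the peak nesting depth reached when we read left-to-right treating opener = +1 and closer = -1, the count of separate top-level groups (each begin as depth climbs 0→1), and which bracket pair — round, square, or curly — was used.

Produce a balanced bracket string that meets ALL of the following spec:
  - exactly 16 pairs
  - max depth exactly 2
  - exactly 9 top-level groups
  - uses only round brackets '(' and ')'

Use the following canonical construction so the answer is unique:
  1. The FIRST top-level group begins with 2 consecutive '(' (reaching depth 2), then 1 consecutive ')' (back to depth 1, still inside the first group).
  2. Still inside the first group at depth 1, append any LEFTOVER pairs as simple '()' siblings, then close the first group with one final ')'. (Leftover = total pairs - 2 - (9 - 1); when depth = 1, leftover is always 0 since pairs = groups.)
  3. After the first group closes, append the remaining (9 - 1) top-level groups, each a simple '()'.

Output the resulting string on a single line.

Answer: (()()()()()()())()()()()()()()()

Derivation:
Spec: pairs=16 depth=2 groups=9
Leftover pairs = 16 - 2 - (9-1) = 6
First group: deep chain of depth 2 + 6 sibling pairs
Remaining 8 groups: simple '()' each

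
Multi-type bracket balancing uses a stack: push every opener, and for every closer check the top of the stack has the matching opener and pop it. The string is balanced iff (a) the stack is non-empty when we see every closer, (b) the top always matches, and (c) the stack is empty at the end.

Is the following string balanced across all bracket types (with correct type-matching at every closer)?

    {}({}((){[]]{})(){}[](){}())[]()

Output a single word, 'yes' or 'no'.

pos 0: push '{'; stack = {
pos 1: '}' matches '{'; pop; stack = (empty)
pos 2: push '('; stack = (
pos 3: push '{'; stack = ({
pos 4: '}' matches '{'; pop; stack = (
pos 5: push '('; stack = ((
pos 6: push '('; stack = (((
pos 7: ')' matches '('; pop; stack = ((
pos 8: push '{'; stack = (({
pos 9: push '['; stack = (({[
pos 10: ']' matches '['; pop; stack = (({
pos 11: saw closer ']' but top of stack is '{' (expected '}') → INVALID
Verdict: type mismatch at position 11: ']' closes '{' → no

Answer: no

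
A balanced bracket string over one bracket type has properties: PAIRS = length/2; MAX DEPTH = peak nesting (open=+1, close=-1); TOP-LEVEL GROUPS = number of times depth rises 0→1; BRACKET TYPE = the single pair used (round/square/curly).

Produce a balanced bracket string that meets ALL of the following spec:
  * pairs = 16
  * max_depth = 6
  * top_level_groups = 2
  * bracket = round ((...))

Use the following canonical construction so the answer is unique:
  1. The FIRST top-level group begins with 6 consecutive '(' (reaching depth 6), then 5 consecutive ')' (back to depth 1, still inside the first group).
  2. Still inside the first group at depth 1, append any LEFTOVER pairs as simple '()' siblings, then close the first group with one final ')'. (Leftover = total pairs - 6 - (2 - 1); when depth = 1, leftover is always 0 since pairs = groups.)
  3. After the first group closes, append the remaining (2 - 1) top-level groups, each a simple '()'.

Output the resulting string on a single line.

Spec: pairs=16 depth=6 groups=2
Leftover pairs = 16 - 6 - (2-1) = 9
First group: deep chain of depth 6 + 9 sibling pairs
Remaining 1 groups: simple '()' each

Answer: (((((()))))()()()()()()()()())()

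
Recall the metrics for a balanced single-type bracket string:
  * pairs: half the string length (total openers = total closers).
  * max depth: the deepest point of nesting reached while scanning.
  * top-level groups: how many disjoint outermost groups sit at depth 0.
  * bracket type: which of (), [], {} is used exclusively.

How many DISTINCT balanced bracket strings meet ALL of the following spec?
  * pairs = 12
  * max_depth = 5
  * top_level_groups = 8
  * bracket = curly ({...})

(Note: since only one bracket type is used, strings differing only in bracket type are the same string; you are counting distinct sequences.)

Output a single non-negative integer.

Spec: pairs=12 depth=5 groups=8
Count(depth <= 5) = 910
Count(depth <= 4) = 902
Count(depth == 5) = 910 - 902 = 8

Answer: 8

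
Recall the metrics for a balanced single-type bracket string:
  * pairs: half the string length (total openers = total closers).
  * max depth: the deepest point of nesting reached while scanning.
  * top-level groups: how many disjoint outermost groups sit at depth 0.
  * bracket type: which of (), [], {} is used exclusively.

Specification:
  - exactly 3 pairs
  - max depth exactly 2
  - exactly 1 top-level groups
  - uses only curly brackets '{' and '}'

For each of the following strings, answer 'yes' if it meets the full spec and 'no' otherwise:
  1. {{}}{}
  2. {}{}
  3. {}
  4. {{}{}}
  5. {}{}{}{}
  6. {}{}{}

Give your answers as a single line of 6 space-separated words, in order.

Answer: no no no yes no no

Derivation:
String 1 '{{}}{}': depth seq [1 2 1 0 1 0]
  -> pairs=3 depth=2 groups=2 -> no
String 2 '{}{}': depth seq [1 0 1 0]
  -> pairs=2 depth=1 groups=2 -> no
String 3 '{}': depth seq [1 0]
  -> pairs=1 depth=1 groups=1 -> no
String 4 '{{}{}}': depth seq [1 2 1 2 1 0]
  -> pairs=3 depth=2 groups=1 -> yes
String 5 '{}{}{}{}': depth seq [1 0 1 0 1 0 1 0]
  -> pairs=4 depth=1 groups=4 -> no
String 6 '{}{}{}': depth seq [1 0 1 0 1 0]
  -> pairs=3 depth=1 groups=3 -> no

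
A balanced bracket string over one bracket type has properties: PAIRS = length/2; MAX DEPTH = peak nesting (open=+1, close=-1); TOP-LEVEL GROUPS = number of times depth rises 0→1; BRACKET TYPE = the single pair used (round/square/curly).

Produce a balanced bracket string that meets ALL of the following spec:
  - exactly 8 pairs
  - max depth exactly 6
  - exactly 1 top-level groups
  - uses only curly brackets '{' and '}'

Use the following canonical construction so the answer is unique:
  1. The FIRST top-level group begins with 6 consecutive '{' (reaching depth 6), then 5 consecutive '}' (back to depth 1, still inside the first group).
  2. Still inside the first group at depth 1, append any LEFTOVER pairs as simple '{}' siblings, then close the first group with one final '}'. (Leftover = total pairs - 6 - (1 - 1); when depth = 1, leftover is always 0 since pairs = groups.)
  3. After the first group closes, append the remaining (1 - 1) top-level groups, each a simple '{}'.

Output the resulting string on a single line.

Spec: pairs=8 depth=6 groups=1
Leftover pairs = 8 - 6 - (1-1) = 2
First group: deep chain of depth 6 + 2 sibling pairs
Remaining 0 groups: simple '{}' each

Answer: {{{{{{}}}}}{}{}}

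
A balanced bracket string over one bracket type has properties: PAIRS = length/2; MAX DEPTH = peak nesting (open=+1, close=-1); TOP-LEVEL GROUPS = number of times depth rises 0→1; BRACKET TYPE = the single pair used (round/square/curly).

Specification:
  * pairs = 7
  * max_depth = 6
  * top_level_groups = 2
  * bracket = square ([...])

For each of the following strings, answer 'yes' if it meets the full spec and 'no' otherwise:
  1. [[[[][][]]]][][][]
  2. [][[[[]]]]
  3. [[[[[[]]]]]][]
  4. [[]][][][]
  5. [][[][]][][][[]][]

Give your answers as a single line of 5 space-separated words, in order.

Answer: no no yes no no

Derivation:
String 1 '[[[[][][]]]][][][]': depth seq [1 2 3 4 3 4 3 4 3 2 1 0 1 0 1 0 1 0]
  -> pairs=9 depth=4 groups=4 -> no
String 2 '[][[[[]]]]': depth seq [1 0 1 2 3 4 3 2 1 0]
  -> pairs=5 depth=4 groups=2 -> no
String 3 '[[[[[[]]]]]][]': depth seq [1 2 3 4 5 6 5 4 3 2 1 0 1 0]
  -> pairs=7 depth=6 groups=2 -> yes
String 4 '[[]][][][]': depth seq [1 2 1 0 1 0 1 0 1 0]
  -> pairs=5 depth=2 groups=4 -> no
String 5 '[][[][]][][][[]][]': depth seq [1 0 1 2 1 2 1 0 1 0 1 0 1 2 1 0 1 0]
  -> pairs=9 depth=2 groups=6 -> no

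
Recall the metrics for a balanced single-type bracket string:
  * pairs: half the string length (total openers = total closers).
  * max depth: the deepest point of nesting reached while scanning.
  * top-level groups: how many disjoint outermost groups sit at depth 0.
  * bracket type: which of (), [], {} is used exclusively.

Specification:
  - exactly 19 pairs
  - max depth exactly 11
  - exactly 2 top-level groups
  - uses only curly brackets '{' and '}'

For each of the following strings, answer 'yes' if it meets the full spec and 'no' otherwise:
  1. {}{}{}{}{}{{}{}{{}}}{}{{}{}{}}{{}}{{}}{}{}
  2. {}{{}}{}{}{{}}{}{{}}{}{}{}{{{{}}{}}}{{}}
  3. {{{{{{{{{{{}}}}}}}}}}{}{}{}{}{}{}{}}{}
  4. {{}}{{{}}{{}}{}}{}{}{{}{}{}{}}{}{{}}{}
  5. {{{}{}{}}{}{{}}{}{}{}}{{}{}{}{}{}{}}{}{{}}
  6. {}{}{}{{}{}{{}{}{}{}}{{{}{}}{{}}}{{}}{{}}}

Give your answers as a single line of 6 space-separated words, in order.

String 1 '{}{}{}{}{}{{}{}{{}}}{}{{}{}{}}{{}}{{}}{}{}': depth seq [1 0 1 0 1 0 1 0 1 0 1 2 1 2 1 2 3 2 1 0 1 0 1 2 1 2 1 2 1 0 1 2 1 0 1 2 1 0 1 0 1 0]
  -> pairs=21 depth=3 groups=12 -> no
String 2 '{}{{}}{}{}{{}}{}{{}}{}{}{}{{{{}}{}}}{{}}': depth seq [1 0 1 2 1 0 1 0 1 0 1 2 1 0 1 0 1 2 1 0 1 0 1 0 1 0 1 2 3 4 3 2 3 2 1 0 1 2 1 0]
  -> pairs=20 depth=4 groups=12 -> no
String 3 '{{{{{{{{{{{}}}}}}}}}}{}{}{}{}{}{}{}}{}': depth seq [1 2 3 4 5 6 7 8 9 10 11 10 9 8 7 6 5 4 3 2 1 2 1 2 1 2 1 2 1 2 1 2 1 2 1 0 1 0]
  -> pairs=19 depth=11 groups=2 -> yes
String 4 '{{}}{{{}}{{}}{}}{}{}{{}{}{}{}}{}{{}}{}': depth seq [1 2 1 0 1 2 3 2 1 2 3 2 1 2 1 0 1 0 1 0 1 2 1 2 1 2 1 2 1 0 1 0 1 2 1 0 1 0]
  -> pairs=19 depth=3 groups=8 -> no
String 5 '{{{}{}{}}{}{{}}{}{}{}}{{}{}{}{}{}{}}{}{{}}': depth seq [1 2 3 2 3 2 3 2 1 2 1 2 3 2 1 2 1 2 1 2 1 0 1 2 1 2 1 2 1 2 1 2 1 2 1 0 1 0 1 2 1 0]
  -> pairs=21 depth=3 groups=4 -> no
String 6 '{}{}{}{{}{}{{}{}{}{}}{{{}{}}{{}}}{{}}{{}}}': depth seq [1 0 1 0 1 0 1 2 1 2 1 2 3 2 3 2 3 2 3 2 1 2 3 4 3 4 3 2 3 4 3 2 1 2 3 2 1 2 3 2 1 0]
  -> pairs=21 depth=4 groups=4 -> no

Answer: no no yes no no no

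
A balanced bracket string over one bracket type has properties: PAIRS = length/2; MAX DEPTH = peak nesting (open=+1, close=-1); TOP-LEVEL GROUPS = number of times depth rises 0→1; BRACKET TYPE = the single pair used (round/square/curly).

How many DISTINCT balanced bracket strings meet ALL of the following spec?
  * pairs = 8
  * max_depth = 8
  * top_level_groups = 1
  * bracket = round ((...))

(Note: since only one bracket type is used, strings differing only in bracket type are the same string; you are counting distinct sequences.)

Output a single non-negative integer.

Answer: 1

Derivation:
Spec: pairs=8 depth=8 groups=1
Count(depth <= 8) = 429
Count(depth <= 7) = 428
Count(depth == 8) = 429 - 428 = 1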